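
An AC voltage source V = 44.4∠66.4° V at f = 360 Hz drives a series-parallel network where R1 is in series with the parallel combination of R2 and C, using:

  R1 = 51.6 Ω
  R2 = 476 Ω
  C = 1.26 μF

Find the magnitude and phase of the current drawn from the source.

Step 1 — Angular frequency: ω = 2π·f = 2π·360 = 2262 rad/s.
Step 2 — Component impedances:
  R1: Z = R = 51.6 Ω
  R2: Z = R = 476 Ω
  C: Z = 1/(jωC) = -j/(ω·C) = 0 - j350.9 Ω
Step 3 — Parallel branch: R2 || C = 1/(1/R2 + 1/C) = 167.6 - j227.3 Ω.
Step 4 — Series with R1: Z_total = R1 + (R2 || C) = 219.2 - j227.3 Ω = 315.8∠-46.0° Ω.
Step 5 — Source phasor: V = 44.4∠66.4° V = 17.78 + j40.69 V.
Step 6 — Ohm's law: I = V / Z_total = (17.78 + j40.69) / (219.2 - j227.3) = -0.05369 + j0.1299 A.
Step 7 — Convert to polar: |I| = 0.1406 A, ∠I = 112.4°.

I = 0.1406∠112.4° A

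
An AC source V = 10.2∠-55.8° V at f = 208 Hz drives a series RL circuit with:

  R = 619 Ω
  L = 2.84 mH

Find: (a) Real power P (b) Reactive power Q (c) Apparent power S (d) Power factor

Step 1 — Angular frequency: ω = 2π·f = 2π·208 = 1307 rad/s.
Step 2 — Component impedances:
  R: Z = R = 619 Ω
  L: Z = jωL = j·1307·0.00284 = 0 + j3.712 Ω
Step 3 — Series combination: Z_total = R + L = 619 + j3.712 Ω = 619∠0.3° Ω.
Step 4 — Source phasor: V = 10.2∠-55.8° V = 5.733 - j8.436 V.
Step 5 — Current: I = V / Z = 0.00918 - j0.01368 A = 0.01648∠-56.1° A.
Step 6 — Complex power: S = V·I* = 0.1681 + j0.001008 VA.
Step 7 — Real power: P = Re(S) = 0.1681 W.
Step 8 — Reactive power: Q = Im(S) = 0.001008 VAR.
Step 9 — Apparent power: |S| = 0.1681 VA.
Step 10 — Power factor: PF = P/|S| = 1 (lagging).

(a) P = 0.1681 W  (b) Q = 0.001008 VAR  (c) S = 0.1681 VA  (d) PF = 1 (lagging)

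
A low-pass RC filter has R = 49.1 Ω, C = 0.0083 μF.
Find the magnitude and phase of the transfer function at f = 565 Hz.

Step 1 — Angular frequency: ω = 2π·565 = 3550 rad/s.
Step 2 — Transfer function: H(jω) = 1/(1 + jωRC).
Step 3 — Denominator: 1 + jωRC = 1 + j·3550·49.1·8.3e-09 = 1 + j0.001447.
Step 4 — H = 1 - j0.001447.
Step 5 — Magnitude: |H| = 1 (-0.0 dB); phase: φ = -0.1°.

|H| = 1 (-0.0 dB), φ = -0.1°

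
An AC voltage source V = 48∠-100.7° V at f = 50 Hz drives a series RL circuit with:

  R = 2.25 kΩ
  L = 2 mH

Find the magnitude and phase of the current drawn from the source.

Step 1 — Angular frequency: ω = 2π·f = 2π·50 = 314.2 rad/s.
Step 2 — Component impedances:
  R: Z = R = 2250 Ω
  L: Z = jωL = j·314.2·0.002 = 0 + j0.6283 Ω
Step 3 — Series combination: Z_total = R + L = 2250 + j0.6283 Ω = 2250∠0.0° Ω.
Step 4 — Source phasor: V = 48∠-100.7° V = -8.912 - j47.17 V.
Step 5 — Ohm's law: I = V / Z_total = (-8.912 - j47.17) / (2250 + j0.6283) = -0.003967 - j0.02096 A.
Step 6 — Convert to polar: |I| = 0.02133 A, ∠I = -100.7°.

I = 0.02133∠-100.7° A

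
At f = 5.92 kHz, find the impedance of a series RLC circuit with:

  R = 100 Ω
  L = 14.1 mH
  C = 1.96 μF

Step 1 — Angular frequency: ω = 2π·f = 2π·5920 = 3.72e+04 rad/s.
Step 2 — Component impedances:
  R: Z = R = 100 Ω
  L: Z = jωL = j·3.72e+04·0.0141 = 0 + j524.5 Ω
  C: Z = 1/(jωC) = -j/(ω·C) = 0 - j13.72 Ω
Step 3 — Series combination: Z_total = R + L + C = 100 + j510.8 Ω = 520.5∠78.9° Ω.

Z = 100 + j510.8 Ω = 520.5∠78.9° Ω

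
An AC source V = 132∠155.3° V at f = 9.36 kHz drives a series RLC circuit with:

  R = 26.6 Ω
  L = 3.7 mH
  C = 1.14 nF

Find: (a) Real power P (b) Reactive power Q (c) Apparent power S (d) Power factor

Step 1 — Angular frequency: ω = 2π·f = 2π·9360 = 5.881e+04 rad/s.
Step 2 — Component impedances:
  R: Z = R = 26.6 Ω
  L: Z = jωL = j·5.881e+04·0.0037 = 0 + j217.6 Ω
  C: Z = 1/(jωC) = -j/(ω·C) = 0 - j1.492e+04 Ω
Step 3 — Series combination: Z_total = R + L + C = 26.6 - j1.47e+04 Ω = 1.47e+04∠-89.9° Ω.
Step 4 — Source phasor: V = 132∠155.3° V = -119.9 + j55.16 V.
Step 5 — Current: I = V / Z = -0.003768 - j0.008152 A = 0.008981∠-114.8° A.
Step 6 — Complex power: S = V·I* = 0.002145 - j1.185 VA.
Step 7 — Real power: P = Re(S) = 0.002145 W.
Step 8 — Reactive power: Q = Im(S) = -1.185 VAR.
Step 9 — Apparent power: |S| = 1.185 VA.
Step 10 — Power factor: PF = P/|S| = 0.00181 (leading).

(a) P = 0.002145 W  (b) Q = -1.185 VAR  (c) S = 1.185 VA  (d) PF = 0.00181 (leading)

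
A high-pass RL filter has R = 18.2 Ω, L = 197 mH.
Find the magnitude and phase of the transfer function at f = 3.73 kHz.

Step 1 — Angular frequency: ω = 2π·3730 = 2.344e+04 rad/s.
Step 2 — Transfer function: H(jω) = jωL/(R + jωL).
Step 3 — Numerator jωL = j·4617; denominator R + jωL = 18.2 + j4617.
Step 4 — H = 1 + j0.003942.
Step 5 — Magnitude: |H| = 1 (-0.0 dB); phase: φ = 0.2°.

|H| = 1 (-0.0 dB), φ = 0.2°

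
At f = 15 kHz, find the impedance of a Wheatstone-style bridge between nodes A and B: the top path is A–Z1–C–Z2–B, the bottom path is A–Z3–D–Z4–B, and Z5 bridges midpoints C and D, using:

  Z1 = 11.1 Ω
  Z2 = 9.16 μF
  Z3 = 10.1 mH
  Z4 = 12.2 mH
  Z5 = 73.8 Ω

Step 1 — Angular frequency: ω = 2π·f = 2π·1.5e+04 = 9.425e+04 rad/s.
Step 2 — Component impedances:
  Z1: Z = R = 11.1 Ω
  Z2: Z = 1/(jωC) = -j/(ω·C) = 0 - j1.158 Ω
  Z3: Z = jωL = j·9.425e+04·0.0101 = 0 + j951.9 Ω
  Z4: Z = jωL = j·9.425e+04·0.0122 = 0 + j1150 Ω
  Z5: Z = R = 73.8 Ω
Step 3 — Bridge requires nodal analysis (the Z5 bridge couples midpoints C and D, so the two paths cannot be reduced to a simple series/parallel combination). Setting node B to ground and injecting 1 A at node A, the 3-node admittance system at A, C, D solves to V_A = Z_AB = 11.09 - j1.033 Ω = 11.14∠-5.3° Ω.

Z = 11.09 - j1.033 Ω = 11.14∠-5.3° Ω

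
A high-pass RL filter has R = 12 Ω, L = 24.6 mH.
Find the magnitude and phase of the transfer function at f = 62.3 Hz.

Step 1 — Angular frequency: ω = 2π·62.3 = 391.4 rad/s.
Step 2 — Transfer function: H(jω) = jωL/(R + jωL).
Step 3 — Numerator jωL = j·9.629; denominator R + jωL = 12 + j9.629.
Step 4 — H = 0.3917 + j0.4881.
Step 5 — Magnitude: |H| = 0.6259 (-4.1 dB); phase: φ = 51.3°.

|H| = 0.6259 (-4.1 dB), φ = 51.3°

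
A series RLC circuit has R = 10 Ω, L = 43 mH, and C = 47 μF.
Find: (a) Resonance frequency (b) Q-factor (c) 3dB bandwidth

Step 1 — Resonance: ω₀ = 1/√(LC) = 1/√(0.043·4.7e-05) = 703.4 rad/s.
Step 2 — f₀ = ω₀/(2π) = 112 Hz.
Step 3 — Series Q: Q = ω₀L/R = 703.4·0.043/10 = 3.025.
Step 4 — Bandwidth: Δω = ω₀/Q = 232.6 rad/s; BW = Δω/(2π) = 37.01 Hz.

(a) f₀ = 112 Hz  (b) Q = 3.025  (c) BW = 37.01 Hz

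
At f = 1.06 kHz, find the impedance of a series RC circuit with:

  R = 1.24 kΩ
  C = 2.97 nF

Step 1 — Angular frequency: ω = 2π·f = 2π·1060 = 6660 rad/s.
Step 2 — Component impedances:
  R: Z = R = 1240 Ω
  C: Z = 1/(jωC) = -j/(ω·C) = 0 - j5.055e+04 Ω
Step 3 — Series combination: Z_total = R + C = 1240 - j5.055e+04 Ω = 5.057e+04∠-88.6° Ω.

Z = 1240 - j5.055e+04 Ω = 5.057e+04∠-88.6° Ω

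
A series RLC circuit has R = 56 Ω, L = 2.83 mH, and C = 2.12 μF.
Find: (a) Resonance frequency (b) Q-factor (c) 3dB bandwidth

Step 1 — Resonance: ω₀ = 1/√(LC) = 1/√(0.00283·2.12e-06) = 1.291e+04 rad/s.
Step 2 — f₀ = ω₀/(2π) = 2055 Hz.
Step 3 — Series Q: Q = ω₀L/R = 1.291e+04·0.00283/56 = 0.6524.
Step 4 — Bandwidth: Δω = ω₀/Q = 1.979e+04 rad/s; BW = Δω/(2π) = 3149 Hz.

(a) f₀ = 2055 Hz  (b) Q = 0.6524  (c) BW = 3149 Hz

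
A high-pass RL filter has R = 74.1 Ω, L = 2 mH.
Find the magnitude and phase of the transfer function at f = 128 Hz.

Step 1 — Angular frequency: ω = 2π·128 = 804.2 rad/s.
Step 2 — Transfer function: H(jω) = jωL/(R + jωL).
Step 3 — Numerator jωL = j·1.608; denominator R + jωL = 74.1 + j1.608.
Step 4 — H = 0.000471 + j0.0217.
Step 5 — Magnitude: |H| = 0.0217 (-33.3 dB); phase: φ = 88.8°.

|H| = 0.0217 (-33.3 dB), φ = 88.8°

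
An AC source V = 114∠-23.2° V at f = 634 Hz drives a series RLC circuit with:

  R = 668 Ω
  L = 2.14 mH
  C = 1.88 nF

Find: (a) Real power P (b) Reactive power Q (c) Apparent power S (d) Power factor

Step 1 — Angular frequency: ω = 2π·f = 2π·634 = 3984 rad/s.
Step 2 — Component impedances:
  R: Z = R = 668 Ω
  L: Z = jωL = j·3984·0.00214 = 0 + j8.525 Ω
  C: Z = 1/(jωC) = -j/(ω·C) = 0 - j1.335e+05 Ω
Step 3 — Series combination: Z_total = R + L + C = 668 - j1.335e+05 Ω = 1.335e+05∠-89.7° Ω.
Step 4 — Source phasor: V = 114∠-23.2° V = 104.8 - j44.91 V.
Step 5 — Current: I = V / Z = 0.0003403 + j0.0007831 A = 0.0008538∠66.5° A.
Step 6 — Complex power: S = V·I* = 0.000487 - j0.09733 VA.
Step 7 — Real power: P = Re(S) = 0.000487 W.
Step 8 — Reactive power: Q = Im(S) = -0.09733 VAR.
Step 9 — Apparent power: |S| = 0.09733 VA.
Step 10 — Power factor: PF = P/|S| = 0.005003 (leading).

(a) P = 0.000487 W  (b) Q = -0.09733 VAR  (c) S = 0.09733 VA  (d) PF = 0.005003 (leading)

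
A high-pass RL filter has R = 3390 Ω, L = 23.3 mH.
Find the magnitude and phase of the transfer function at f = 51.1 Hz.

Step 1 — Angular frequency: ω = 2π·51.1 = 321.1 rad/s.
Step 2 — Transfer function: H(jω) = jωL/(R + jωL).
Step 3 — Numerator jωL = j·7.481; denominator R + jωL = 3390 + j7.481.
Step 4 — H = 4.87e-06 + j0.002207.
Step 5 — Magnitude: |H| = 0.002207 (-53.1 dB); phase: φ = 89.9°.

|H| = 0.002207 (-53.1 dB), φ = 89.9°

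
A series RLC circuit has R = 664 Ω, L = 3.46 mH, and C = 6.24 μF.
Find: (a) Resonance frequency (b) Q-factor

Step 1 — Resonance condition Im(Z)=0 gives ω₀ = 1/√(LC).
Step 2 — ω₀ = 1/√(0.00346·6.24e-06) = 6806 rad/s.
Step 3 — f₀ = ω₀/(2π) = 1083 Hz.
Step 4 — Series Q: Q = ω₀L/R = 6806·0.00346/664 = 0.03546.

(a) f₀ = 1083 Hz  (b) Q = 0.03546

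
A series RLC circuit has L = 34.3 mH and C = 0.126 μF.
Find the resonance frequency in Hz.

Step 1 — Resonance condition Im(Z)=0 gives ω₀ = 1/√(LC).
Step 2 — ω₀ = 1/√(0.0343·1.26e-07) = 1.521e+04 rad/s.
Step 3 — f₀ = ω₀/(2π) = 2421 Hz.

f₀ = 2421 Hz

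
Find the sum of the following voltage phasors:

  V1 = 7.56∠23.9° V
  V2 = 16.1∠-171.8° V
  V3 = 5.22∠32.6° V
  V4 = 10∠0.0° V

Step 1 — Convert each phasor to rectangular form:
  V1 = 7.56·(cos(23.9°) + j·sin(23.9°)) = 6.912 + j3.063 V
  V2 = 16.1·(cos(-171.8°) + j·sin(-171.8°)) = -15.94 - j2.296 V
  V3 = 5.22·(cos(32.6°) + j·sin(32.6°)) = 4.398 + j2.812 V
  V4 = 10·(cos(0.0°) + j·sin(0.0°)) = 10 V
Step 2 — Sum components: V_total = 5.374 + j3.579 V.
Step 3 — Convert to polar: |V_total| = 6.457 V, ∠V_total = 33.7°.

V_total = 6.457∠33.7° V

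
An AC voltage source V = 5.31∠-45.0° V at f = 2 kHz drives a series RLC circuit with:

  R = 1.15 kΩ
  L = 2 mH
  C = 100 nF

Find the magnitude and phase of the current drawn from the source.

Step 1 — Angular frequency: ω = 2π·f = 2π·2000 = 1.257e+04 rad/s.
Step 2 — Component impedances:
  R: Z = R = 1150 Ω
  L: Z = jωL = j·1.257e+04·0.002 = 0 + j25.13 Ω
  C: Z = 1/(jωC) = -j/(ω·C) = 0 - j795.8 Ω
Step 3 — Series combination: Z_total = R + L + C = 1150 - j770.6 Ω = 1384∠-33.8° Ω.
Step 4 — Source phasor: V = 5.31∠-45.0° V = 3.755 - j3.755 V.
Step 5 — Ohm's law: I = V / Z_total = (3.755 - j3.755) / (1150 - j770.6) = 0.003763 - j0.0007433 A.
Step 6 — Convert to polar: |I| = 0.003836 A, ∠I = -11.2°.

I = 0.003836∠-11.2° A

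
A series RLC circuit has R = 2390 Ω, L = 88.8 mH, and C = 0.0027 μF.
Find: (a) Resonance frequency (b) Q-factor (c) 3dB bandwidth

Step 1 — Resonance: ω₀ = 1/√(LC) = 1/√(0.0888·2.7e-09) = 6.458e+04 rad/s.
Step 2 — f₀ = ω₀/(2π) = 1.028e+04 Hz.
Step 3 — Series Q: Q = ω₀L/R = 6.458e+04·0.0888/2390 = 2.4.
Step 4 — Bandwidth: Δω = ω₀/Q = 2.691e+04 rad/s; BW = Δω/(2π) = 4284 Hz.

(a) f₀ = 1.028e+04 Hz  (b) Q = 2.4  (c) BW = 4284 Hz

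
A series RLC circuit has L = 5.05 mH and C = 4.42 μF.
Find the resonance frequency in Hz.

Step 1 — Resonance condition Im(Z)=0 gives ω₀ = 1/√(LC).
Step 2 — ω₀ = 1/√(0.00505·4.42e-06) = 6693 rad/s.
Step 3 — f₀ = ω₀/(2π) = 1065 Hz.

f₀ = 1065 Hz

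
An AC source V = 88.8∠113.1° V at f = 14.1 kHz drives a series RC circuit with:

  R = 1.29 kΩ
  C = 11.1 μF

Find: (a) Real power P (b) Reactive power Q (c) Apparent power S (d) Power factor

Step 1 — Angular frequency: ω = 2π·f = 2π·1.41e+04 = 8.859e+04 rad/s.
Step 2 — Component impedances:
  R: Z = R = 1290 Ω
  C: Z = 1/(jωC) = -j/(ω·C) = 0 - j1.017 Ω
Step 3 — Series combination: Z_total = R + C = 1290 - j1.017 Ω = 1290∠-0.0° Ω.
Step 4 — Source phasor: V = 88.8∠113.1° V = -34.84 + j81.68 V.
Step 5 — Current: I = V / Z = -0.02706 + j0.0633 A = 0.06884∠113.1° A.
Step 6 — Complex power: S = V·I* = 6.113 - j0.004819 VA.
Step 7 — Real power: P = Re(S) = 6.113 W.
Step 8 — Reactive power: Q = Im(S) = -0.004819 VAR.
Step 9 — Apparent power: |S| = 6.113 VA.
Step 10 — Power factor: PF = P/|S| = 1 (leading).

(a) P = 6.113 W  (b) Q = -0.004819 VAR  (c) S = 6.113 VA  (d) PF = 1 (leading)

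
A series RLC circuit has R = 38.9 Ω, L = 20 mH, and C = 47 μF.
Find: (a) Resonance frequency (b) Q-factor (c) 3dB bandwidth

Step 1 — Resonance: ω₀ = 1/√(LC) = 1/√(0.02·4.7e-05) = 1031 rad/s.
Step 2 — f₀ = ω₀/(2π) = 164.2 Hz.
Step 3 — Series Q: Q = ω₀L/R = 1031·0.02/38.9 = 0.5303.
Step 4 — Bandwidth: Δω = ω₀/Q = 1945 rad/s; BW = Δω/(2π) = 309.6 Hz.

(a) f₀ = 164.2 Hz  (b) Q = 0.5303  (c) BW = 309.6 Hz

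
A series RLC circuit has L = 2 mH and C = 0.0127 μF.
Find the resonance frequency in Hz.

Step 1 — Resonance condition Im(Z)=0 gives ω₀ = 1/√(LC).
Step 2 — ω₀ = 1/√(0.002·1.27e-08) = 1.984e+05 rad/s.
Step 3 — f₀ = ω₀/(2π) = 3.158e+04 Hz.

f₀ = 3.158e+04 Hz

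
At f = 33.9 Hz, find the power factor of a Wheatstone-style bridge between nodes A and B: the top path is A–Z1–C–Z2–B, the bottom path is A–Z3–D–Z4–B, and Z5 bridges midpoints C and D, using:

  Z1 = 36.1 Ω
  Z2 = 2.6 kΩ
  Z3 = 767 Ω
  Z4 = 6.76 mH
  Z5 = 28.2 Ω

Step 1 — Angular frequency: ω = 2π·f = 2π·33.9 = 213 rad/s.
Step 2 — Component impedances:
  Z1: Z = R = 36.1 Ω
  Z2: Z = R = 2600 Ω
  Z3: Z = R = 767 Ω
  Z4: Z = jωL = j·213·0.00676 = 0 + j1.44 Ω
  Z5: Z = R = 28.2 Ω
Step 3 — Bridge requires nodal analysis (the Z5 bridge couples midpoints C and D, so the two paths cannot be reduced to a simple series/parallel combination). Setting node B to ground and injecting 1 A at node A, the 3-node admittance system at A, C, D solves to V_A = Z_AB = 59.07 + j1.412 Ω = 59.09∠1.4° Ω.
Step 4 — Power factor: PF = cos(φ) = Re(Z)/|Z| = 59.07/59.09 = 0.9997.
Step 5 — Type: Im(Z) = 1.412 ⇒ lagging (phase φ = 1.4°).

PF = 0.9997 (lagging, φ = 1.4°)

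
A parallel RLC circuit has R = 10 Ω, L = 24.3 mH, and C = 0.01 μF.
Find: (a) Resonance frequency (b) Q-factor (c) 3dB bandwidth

Step 1 — Resonance: ω₀ = 1/√(LC) = 1/√(0.0243·1e-08) = 6.415e+04 rad/s.
Step 2 — f₀ = ω₀/(2π) = 1.021e+04 Hz.
Step 3 — Parallel Q: Q = R/(ω₀L) = 10/(6.415e+04·0.0243) = 0.006415.
Step 4 — Bandwidth: Δω = ω₀/Q = 1e+07 rad/s; BW = Δω/(2π) = 1.592e+06 Hz.

(a) f₀ = 1.021e+04 Hz  (b) Q = 0.006415  (c) BW = 1.592e+06 Hz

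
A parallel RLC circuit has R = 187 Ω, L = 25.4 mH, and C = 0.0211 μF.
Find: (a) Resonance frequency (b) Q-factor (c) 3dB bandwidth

Step 1 — Resonance: ω₀ = 1/√(LC) = 1/√(0.0254·2.11e-08) = 4.32e+04 rad/s.
Step 2 — f₀ = ω₀/(2π) = 6875 Hz.
Step 3 — Parallel Q: Q = R/(ω₀L) = 187/(4.32e+04·0.0254) = 0.1704.
Step 4 — Bandwidth: Δω = ω₀/Q = 2.534e+05 rad/s; BW = Δω/(2π) = 4.034e+04 Hz.

(a) f₀ = 6875 Hz  (b) Q = 0.1704  (c) BW = 4.034e+04 Hz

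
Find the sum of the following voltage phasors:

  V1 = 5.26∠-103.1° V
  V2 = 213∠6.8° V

Step 1 — Convert each phasor to rectangular form:
  V1 = 5.26·(cos(-103.1°) + j·sin(-103.1°)) = -1.192 - j5.123 V
  V2 = 213·(cos(6.8°) + j·sin(6.8°)) = 211.5 + j25.22 V
Step 2 — Sum components: V_total = 210.3 + j20.1 V.
Step 3 — Convert to polar: |V_total| = 211.3 V, ∠V_total = 5.5°.

V_total = 211.3∠5.5° V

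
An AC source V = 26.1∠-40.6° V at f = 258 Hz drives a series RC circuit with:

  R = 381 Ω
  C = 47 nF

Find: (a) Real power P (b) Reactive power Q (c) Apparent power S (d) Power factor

Step 1 — Angular frequency: ω = 2π·f = 2π·258 = 1621 rad/s.
Step 2 — Component impedances:
  R: Z = R = 381 Ω
  C: Z = 1/(jωC) = -j/(ω·C) = 0 - j1.313e+04 Ω
Step 3 — Series combination: Z_total = R + C = 381 - j1.313e+04 Ω = 1.313e+04∠-88.3° Ω.
Step 4 — Source phasor: V = 26.1∠-40.6° V = 19.82 - j16.99 V.
Step 5 — Current: I = V / Z = 0.001337 + j0.001471 A = 0.001988∠47.7° A.
Step 6 — Complex power: S = V·I* = 0.001505 - j0.05186 VA.
Step 7 — Real power: P = Re(S) = 0.001505 W.
Step 8 — Reactive power: Q = Im(S) = -0.05186 VAR.
Step 9 — Apparent power: |S| = 0.05188 VA.
Step 10 — Power factor: PF = P/|S| = 0.02902 (leading).

(a) P = 0.001505 W  (b) Q = -0.05186 VAR  (c) S = 0.05188 VA  (d) PF = 0.02902 (leading)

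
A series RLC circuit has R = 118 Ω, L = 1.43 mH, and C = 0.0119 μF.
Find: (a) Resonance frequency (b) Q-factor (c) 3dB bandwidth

Step 1 — Resonance condition Im(Z)=0 gives ω₀ = 1/√(LC).
Step 2 — ω₀ = 1/√(0.00143·1.19e-08) = 2.424e+05 rad/s.
Step 3 — f₀ = ω₀/(2π) = 3.858e+04 Hz.
Step 4 — Series Q: Q = ω₀L/R = 2.424e+05·0.00143/118 = 2.938.
Step 5 — 3dB bandwidth: Δω = ω₀/Q = 8.252e+04 rad/s; BW = Δω/(2π) = 1.313e+04 Hz.

(a) f₀ = 3.858e+04 Hz  (b) Q = 2.938  (c) BW = 1.313e+04 Hz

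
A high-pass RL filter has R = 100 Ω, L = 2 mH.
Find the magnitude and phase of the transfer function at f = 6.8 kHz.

Step 1 — Angular frequency: ω = 2π·6800 = 4.273e+04 rad/s.
Step 2 — Transfer function: H(jω) = jωL/(R + jωL).
Step 3 — Numerator jωL = j·85.45; denominator R + jωL = 100 + j85.45.
Step 4 — H = 0.422 + j0.4939.
Step 5 — Magnitude: |H| = 0.6496 (-3.7 dB); phase: φ = 49.5°.

|H| = 0.6496 (-3.7 dB), φ = 49.5°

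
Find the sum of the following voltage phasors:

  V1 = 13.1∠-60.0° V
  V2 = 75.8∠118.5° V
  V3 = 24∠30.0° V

Step 1 — Convert each phasor to rectangular form:
  V1 = 13.1·(cos(-60.0°) + j·sin(-60.0°)) = 6.55 - j11.34 V
  V2 = 75.8·(cos(118.5°) + j·sin(118.5°)) = -36.17 + j66.61 V
  V3 = 24·(cos(30.0°) + j·sin(30.0°)) = 20.78 + j12 V
Step 2 — Sum components: V_total = -8.834 + j67.27 V.
Step 3 — Convert to polar: |V_total| = 67.85 V, ∠V_total = 97.5°.

V_total = 67.85∠97.5° V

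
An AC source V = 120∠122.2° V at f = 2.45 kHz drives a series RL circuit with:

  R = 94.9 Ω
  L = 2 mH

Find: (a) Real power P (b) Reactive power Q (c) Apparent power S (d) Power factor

Step 1 — Angular frequency: ω = 2π·f = 2π·2450 = 1.539e+04 rad/s.
Step 2 — Component impedances:
  R: Z = R = 94.9 Ω
  L: Z = jωL = j·1.539e+04·0.002 = 0 + j30.79 Ω
Step 3 — Series combination: Z_total = R + L = 94.9 + j30.79 Ω = 99.77∠18.0° Ω.
Step 4 — Source phasor: V = 120∠122.2° V = -63.95 + j101.5 V.
Step 5 — Current: I = V / Z = -0.2956 + j1.166 A = 1.203∠104.2° A.
Step 6 — Complex power: S = V·I* = 137.3 + j44.54 VA.
Step 7 — Real power: P = Re(S) = 137.3 W.
Step 8 — Reactive power: Q = Im(S) = 44.54 VAR.
Step 9 — Apparent power: |S| = 144.3 VA.
Step 10 — Power factor: PF = P/|S| = 0.9512 (lagging).

(a) P = 137.3 W  (b) Q = 44.54 VAR  (c) S = 144.3 VA  (d) PF = 0.9512 (lagging)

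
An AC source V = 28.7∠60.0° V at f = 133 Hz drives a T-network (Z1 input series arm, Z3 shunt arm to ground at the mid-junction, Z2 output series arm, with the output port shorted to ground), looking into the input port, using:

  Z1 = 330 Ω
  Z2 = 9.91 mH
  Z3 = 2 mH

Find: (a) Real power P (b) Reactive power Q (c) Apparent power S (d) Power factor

Step 1 — Angular frequency: ω = 2π·f = 2π·133 = 835.7 rad/s.
Step 2 — Component impedances:
  Z1: Z = R = 330 Ω
  Z2: Z = jωL = j·835.7·0.00991 = 0 + j8.281 Ω
  Z3: Z = jωL = j·835.7·0.002 = 0 + j1.671 Ω
Step 3 — With the output port shorted to ground, the output series arm Z2 runs from the junction to ground; the shunt arm Z3 also runs from the junction to ground. They appear in parallel: Z3 || Z2 = 0 + j1.391 Ω.
Step 4 — Series with input arm Z1: Z_in = Z1 + (Z3 || Z2) = 330 + j1.391 Ω = 330∠0.2° Ω.
Step 5 — Source phasor: V = 28.7∠60.0° V = 14.35 + j24.85 V.
Step 6 — Current: I = V / Z = 0.0438 + j0.07513 A = 0.08697∠59.8° A.
Step 7 — Complex power: S = V·I* = 2.496 + j0.01052 VA.
Step 8 — Real power: P = Re(S) = 2.496 W.
Step 9 — Reactive power: Q = Im(S) = 0.01052 VAR.
Step 10 — Apparent power: |S| = 2.496 VA.
Step 11 — Power factor: PF = P/|S| = 1 (lagging).

(a) P = 2.496 W  (b) Q = 0.01052 VAR  (c) S = 2.496 VA  (d) PF = 1 (lagging)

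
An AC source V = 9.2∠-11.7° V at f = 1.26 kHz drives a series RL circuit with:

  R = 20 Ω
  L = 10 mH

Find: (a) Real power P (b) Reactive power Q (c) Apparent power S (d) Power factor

Step 1 — Angular frequency: ω = 2π·f = 2π·1260 = 7917 rad/s.
Step 2 — Component impedances:
  R: Z = R = 20 Ω
  L: Z = jωL = j·7917·0.01 = 0 + j79.17 Ω
Step 3 — Series combination: Z_total = R + L = 20 + j79.17 Ω = 81.66∠75.8° Ω.
Step 4 — Source phasor: V = 9.2∠-11.7° V = 9.009 - j1.866 V.
Step 5 — Current: I = V / Z = 0.004871 - j0.1126 A = 0.1127∠-87.5° A.
Step 6 — Complex power: S = V·I* = 0.2539 + j1.005 VA.
Step 7 — Real power: P = Re(S) = 0.2539 W.
Step 8 — Reactive power: Q = Im(S) = 1.005 VAR.
Step 9 — Apparent power: |S| = 1.037 VA.
Step 10 — Power factor: PF = P/|S| = 0.2449 (lagging).

(a) P = 0.2539 W  (b) Q = 1.005 VAR  (c) S = 1.037 VA  (d) PF = 0.2449 (lagging)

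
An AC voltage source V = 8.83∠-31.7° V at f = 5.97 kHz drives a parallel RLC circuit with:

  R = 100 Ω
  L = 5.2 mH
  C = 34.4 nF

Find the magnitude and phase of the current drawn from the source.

Step 1 — Angular frequency: ω = 2π·f = 2π·5970 = 3.751e+04 rad/s.
Step 2 — Component impedances:
  R: Z = R = 100 Ω
  L: Z = jωL = j·3.751e+04·0.0052 = 0 + j195.1 Ω
  C: Z = 1/(jωC) = -j/(ω·C) = 0 - j775 Ω
Step 3 — Parallel combination: 1/Z_total = 1/R + 1/L + 1/C; Z_total = 87.17 + j33.44 Ω = 93.37∠21.0° Ω.
Step 4 — Source phasor: V = 8.83∠-31.7° V = 7.513 - j4.64 V.
Step 5 — Ohm's law: I = V / Z_total = (7.513 - j4.64) / (87.17 + j33.44) = 0.05733 - j0.07522 A.
Step 6 — Convert to polar: |I| = 0.09457 A, ∠I = -52.7°.

I = 0.09457∠-52.7° A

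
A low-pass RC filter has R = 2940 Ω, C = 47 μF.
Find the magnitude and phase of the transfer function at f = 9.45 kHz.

Step 1 — Angular frequency: ω = 2π·9450 = 5.938e+04 rad/s.
Step 2 — Transfer function: H(jω) = 1/(1 + jωRC).
Step 3 — Denominator: 1 + jωRC = 1 + j·5.938e+04·2940·4.7e-05 = 1 + j8205.
Step 4 — H = 1.486e-08 - j0.0001219.
Step 5 — Magnitude: |H| = 0.0001219 (-78.3 dB); phase: φ = -90.0°.

|H| = 0.0001219 (-78.3 dB), φ = -90.0°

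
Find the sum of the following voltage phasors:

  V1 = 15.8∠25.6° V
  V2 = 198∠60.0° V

Step 1 — Convert each phasor to rectangular form:
  V1 = 15.8·(cos(25.6°) + j·sin(25.6°)) = 14.25 + j6.827 V
  V2 = 198·(cos(60.0°) + j·sin(60.0°)) = 99 + j171.5 V
Step 2 — Sum components: V_total = 113.2 + j178.3 V.
Step 3 — Convert to polar: |V_total| = 211.2 V, ∠V_total = 57.6°.

V_total = 211.2∠57.6° V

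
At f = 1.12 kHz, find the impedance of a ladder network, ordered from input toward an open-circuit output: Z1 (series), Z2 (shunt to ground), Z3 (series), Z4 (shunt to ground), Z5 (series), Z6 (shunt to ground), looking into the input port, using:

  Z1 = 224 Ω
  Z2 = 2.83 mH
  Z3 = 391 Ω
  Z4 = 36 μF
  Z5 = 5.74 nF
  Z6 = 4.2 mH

Step 1 — Angular frequency: ω = 2π·f = 2π·1120 = 7037 rad/s.
Step 2 — Component impedances:
  Z1: Z = R = 224 Ω
  Z2: Z = jωL = j·7037·0.00283 = 0 + j19.92 Ω
  Z3: Z = R = 391 Ω
  Z4: Z = 1/(jωC) = -j/(ω·C) = 0 - j3.947 Ω
  Z5: Z = 1/(jωC) = -j/(ω·C) = 0 - j2.476e+04 Ω
  Z6: Z = jωL = j·7037·0.0042 = 0 + j29.56 Ω
Step 3 — Ladder network (open output): work backward from the far end, alternating series and parallel combinations. Z_in = 225 + j19.87 Ω = 225.9∠5.0° Ω.

Z = 225 + j19.87 Ω = 225.9∠5.0° Ω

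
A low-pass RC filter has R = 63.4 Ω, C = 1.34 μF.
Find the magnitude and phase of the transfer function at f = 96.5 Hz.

Step 1 — Angular frequency: ω = 2π·96.5 = 606.3 rad/s.
Step 2 — Transfer function: H(jω) = 1/(1 + jωRC).
Step 3 — Denominator: 1 + jωRC = 1 + j·606.3·63.4·1.34e-06 = 1 + j0.05151.
Step 4 — H = 0.9974 - j0.05137.
Step 5 — Magnitude: |H| = 0.9987 (-0.0 dB); phase: φ = -2.9°.

|H| = 0.9987 (-0.0 dB), φ = -2.9°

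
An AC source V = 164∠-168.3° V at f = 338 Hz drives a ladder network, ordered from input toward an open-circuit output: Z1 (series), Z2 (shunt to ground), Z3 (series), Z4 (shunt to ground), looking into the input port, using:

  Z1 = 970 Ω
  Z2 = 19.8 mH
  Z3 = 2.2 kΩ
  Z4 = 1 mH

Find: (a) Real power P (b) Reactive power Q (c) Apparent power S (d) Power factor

Step 1 — Angular frequency: ω = 2π·f = 2π·338 = 2124 rad/s.
Step 2 — Component impedances:
  Z1: Z = R = 970 Ω
  Z2: Z = jωL = j·2124·0.0198 = 0 + j42.05 Ω
  Z3: Z = R = 2200 Ω
  Z4: Z = jωL = j·2124·0.001 = 0 + j2.124 Ω
Step 3 — Ladder network (open output): work backward from the far end, alternating series and parallel combinations. Z_in = 970.8 + j42.03 Ω = 971.7∠2.5° Ω.
Step 4 — Source phasor: V = 164∠-168.3° V = -160.6 - j33.26 V.
Step 5 — Current: I = V / Z = -0.1666 - j0.02704 A = 0.1688∠-170.8° A.
Step 6 — Complex power: S = V·I* = 27.65 + j1.197 VA.
Step 7 — Real power: P = Re(S) = 27.65 W.
Step 8 — Reactive power: Q = Im(S) = 1.197 VAR.
Step 9 — Apparent power: |S| = 27.68 VA.
Step 10 — Power factor: PF = P/|S| = 0.9991 (lagging).

(a) P = 27.65 W  (b) Q = 1.197 VAR  (c) S = 27.68 VA  (d) PF = 0.9991 (lagging)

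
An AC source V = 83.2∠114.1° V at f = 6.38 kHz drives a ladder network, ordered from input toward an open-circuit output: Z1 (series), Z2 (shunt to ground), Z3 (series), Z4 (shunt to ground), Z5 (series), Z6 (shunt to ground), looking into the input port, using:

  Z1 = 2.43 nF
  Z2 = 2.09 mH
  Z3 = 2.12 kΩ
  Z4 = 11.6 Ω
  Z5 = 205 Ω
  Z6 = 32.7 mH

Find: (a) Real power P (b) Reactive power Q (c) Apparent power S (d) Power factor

Step 1 — Angular frequency: ω = 2π·f = 2π·6380 = 4.009e+04 rad/s.
Step 2 — Component impedances:
  Z1: Z = 1/(jωC) = -j/(ω·C) = 0 - j1.027e+04 Ω
  Z2: Z = jωL = j·4.009e+04·0.00209 = 0 + j83.78 Ω
  Z3: Z = R = 2120 Ω
  Z4: Z = R = 11.6 Ω
  Z5: Z = R = 205 Ω
  Z6: Z = jωL = j·4.009e+04·0.0327 = 0 + j1311 Ω
Step 3 — Ladder network (open output): work backward from the far end, alternating series and parallel combinations. Z_in = 3.288 - j1.018e+04 Ω = 1.018e+04∠-90.0° Ω.
Step 4 — Source phasor: V = 83.2∠114.1° V = -33.97 + j75.95 V.
Step 5 — Current: I = V / Z = -0.00746 - j0.003334 A = 0.008171∠-155.9° A.
Step 6 — Complex power: S = V·I* = 0.0002195 - j0.6798 VA.
Step 7 — Real power: P = Re(S) = 0.0002195 W.
Step 8 — Reactive power: Q = Im(S) = -0.6798 VAR.
Step 9 — Apparent power: |S| = 0.6798 VA.
Step 10 — Power factor: PF = P/|S| = 0.0003229 (leading).

(a) P = 0.0002195 W  (b) Q = -0.6798 VAR  (c) S = 0.6798 VA  (d) PF = 0.0003229 (leading)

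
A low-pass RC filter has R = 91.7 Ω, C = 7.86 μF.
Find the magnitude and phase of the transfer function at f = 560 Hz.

Step 1 — Angular frequency: ω = 2π·560 = 3519 rad/s.
Step 2 — Transfer function: H(jω) = 1/(1 + jωRC).
Step 3 — Denominator: 1 + jωRC = 1 + j·3519·91.7·7.86e-06 = 1 + j2.536.
Step 4 — H = 0.1346 - j0.3413.
Step 5 — Magnitude: |H| = 0.3668 (-8.7 dB); phase: φ = -68.5°.

|H| = 0.3668 (-8.7 dB), φ = -68.5°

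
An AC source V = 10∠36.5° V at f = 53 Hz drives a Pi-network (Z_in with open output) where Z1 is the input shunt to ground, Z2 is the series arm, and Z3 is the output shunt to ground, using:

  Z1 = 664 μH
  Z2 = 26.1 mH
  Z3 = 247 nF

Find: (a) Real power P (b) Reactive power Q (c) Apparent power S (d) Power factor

Step 1 — Angular frequency: ω = 2π·f = 2π·53 = 333 rad/s.
Step 2 — Component impedances:
  Z1: Z = jωL = j·333·0.000664 = 0 + j0.2211 Ω
  Z2: Z = jωL = j·333·0.0261 = 0 + j8.692 Ω
  Z3: Z = 1/(jωC) = -j/(ω·C) = 0 - j1.216e+04 Ω
Step 3 — With open output, the series arm Z2 and the output shunt Z3 appear in series to ground: Z2 + Z3 = 0 - j1.215e+04 Ω.
Step 4 — Parallel with input shunt Z1: Z_in = Z1 || (Z2 + Z3) = 0 + j0.2211 Ω = 0.2211∠90.0° Ω.
Step 5 — Source phasor: V = 10∠36.5° V = 8.039 + j5.948 V.
Step 6 — Current: I = V / Z = 26.9 - j36.35 A = 45.22∠-53.5° A.
Step 7 — Complex power: S = V·I* = 0 + j452.2 VA.
Step 8 — Real power: P = Re(S) = 0 W.
Step 9 — Reactive power: Q = Im(S) = 452.2 VAR.
Step 10 — Apparent power: |S| = 452.2 VA.
Step 11 — Power factor: PF = P/|S| = 0 (lagging).

(a) P = 0 W  (b) Q = 452.2 VAR  (c) S = 452.2 VA  (d) PF = 0 (lagging)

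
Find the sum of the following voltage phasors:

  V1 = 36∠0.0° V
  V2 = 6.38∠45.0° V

Step 1 — Convert each phasor to rectangular form:
  V1 = 36·(cos(0.0°) + j·sin(0.0°)) = 36 V
  V2 = 6.38·(cos(45.0°) + j·sin(45.0°)) = 4.511 + j4.511 V
Step 2 — Sum components: V_total = 40.51 + j4.511 V.
Step 3 — Convert to polar: |V_total| = 40.76 V, ∠V_total = 6.4°.

V_total = 40.76∠6.4° V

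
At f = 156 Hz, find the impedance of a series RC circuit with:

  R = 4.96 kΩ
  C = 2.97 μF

Step 1 — Angular frequency: ω = 2π·f = 2π·156 = 980.2 rad/s.
Step 2 — Component impedances:
  R: Z = R = 4960 Ω
  C: Z = 1/(jωC) = -j/(ω·C) = 0 - j343.5 Ω
Step 3 — Series combination: Z_total = R + C = 4960 - j343.5 Ω = 4972∠-4.0° Ω.

Z = 4960 - j343.5 Ω = 4972∠-4.0° Ω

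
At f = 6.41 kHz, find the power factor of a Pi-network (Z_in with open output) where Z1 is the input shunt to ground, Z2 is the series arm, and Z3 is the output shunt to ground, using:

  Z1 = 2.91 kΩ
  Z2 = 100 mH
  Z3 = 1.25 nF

Step 1 — Angular frequency: ω = 2π·f = 2π·6410 = 4.028e+04 rad/s.
Step 2 — Component impedances:
  Z1: Z = R = 2910 Ω
  Z2: Z = jωL = j·4.028e+04·0.1 = 0 + j4028 Ω
  Z3: Z = 1/(jωC) = -j/(ω·C) = 0 - j1.986e+04 Ω
Step 3 — With open output, the series arm Z2 and the output shunt Z3 appear in series to ground: Z2 + Z3 = 0 - j1.584e+04 Ω.
Step 4 — Parallel with input shunt Z1: Z_in = Z1 || (Z2 + Z3) = 2815 - j517.3 Ω = 2862∠-10.4° Ω.
Step 5 — Power factor: PF = cos(φ) = Re(Z)/|Z| = 2814.9/2862.1 = 0.9835.
Step 6 — Type: Im(Z) = -517.3 ⇒ leading (phase φ = -10.4°).

PF = 0.9835 (leading, φ = -10.4°)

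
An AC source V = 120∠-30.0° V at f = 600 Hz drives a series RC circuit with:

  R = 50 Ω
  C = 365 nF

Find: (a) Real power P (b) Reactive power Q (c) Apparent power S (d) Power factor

Step 1 — Angular frequency: ω = 2π·f = 2π·600 = 3770 rad/s.
Step 2 — Component impedances:
  R: Z = R = 50 Ω
  C: Z = 1/(jωC) = -j/(ω·C) = 0 - j726.7 Ω
Step 3 — Series combination: Z_total = R + C = 50 - j726.7 Ω = 728.5∠-86.1° Ω.
Step 4 — Source phasor: V = 120∠-30.0° V = 103.9 - j60 V.
Step 5 — Current: I = V / Z = 0.09196 + j0.1367 A = 0.1647∠56.1° A.
Step 6 — Complex power: S = V·I* = 1.357 - j19.72 VA.
Step 7 — Real power: P = Re(S) = 1.357 W.
Step 8 — Reactive power: Q = Im(S) = -19.72 VAR.
Step 9 — Apparent power: |S| = 19.77 VA.
Step 10 — Power factor: PF = P/|S| = 0.06864 (leading).

(a) P = 1.357 W  (b) Q = -19.72 VAR  (c) S = 19.77 VA  (d) PF = 0.06864 (leading)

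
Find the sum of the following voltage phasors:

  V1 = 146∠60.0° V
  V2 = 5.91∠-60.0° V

Step 1 — Convert each phasor to rectangular form:
  V1 = 146·(cos(60.0°) + j·sin(60.0°)) = 73 + j126.4 V
  V2 = 5.91·(cos(-60.0°) + j·sin(-60.0°)) = 2.955 - j5.118 V
Step 2 — Sum components: V_total = 75.96 + j121.3 V.
Step 3 — Convert to polar: |V_total| = 143.1 V, ∠V_total = 58.0°.

V_total = 143.1∠58.0° V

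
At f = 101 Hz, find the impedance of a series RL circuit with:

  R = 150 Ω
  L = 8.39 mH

Step 1 — Angular frequency: ω = 2π·f = 2π·101 = 634.6 rad/s.
Step 2 — Component impedances:
  R: Z = R = 150 Ω
  L: Z = jωL = j·634.6·0.00839 = 0 + j5.324 Ω
Step 3 — Series combination: Z_total = R + L = 150 + j5.324 Ω = 150.1∠2.0° Ω.

Z = 150 + j5.324 Ω = 150.1∠2.0° Ω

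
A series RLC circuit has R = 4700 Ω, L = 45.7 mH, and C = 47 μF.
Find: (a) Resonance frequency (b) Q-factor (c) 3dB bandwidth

Step 1 — Resonance condition Im(Z)=0 gives ω₀ = 1/√(LC).
Step 2 — ω₀ = 1/√(0.0457·4.7e-05) = 682.3 rad/s.
Step 3 — f₀ = ω₀/(2π) = 108.6 Hz.
Step 4 — Series Q: Q = ω₀L/R = 682.3·0.0457/4700 = 0.006635.
Step 5 — 3dB bandwidth: Δω = ω₀/Q = 1.028e+05 rad/s; BW = Δω/(2π) = 1.637e+04 Hz.

(a) f₀ = 108.6 Hz  (b) Q = 0.006635  (c) BW = 1.637e+04 Hz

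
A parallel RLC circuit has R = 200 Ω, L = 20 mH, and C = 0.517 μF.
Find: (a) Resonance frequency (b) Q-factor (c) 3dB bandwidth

Step 1 — Resonance: ω₀ = 1/√(LC) = 1/√(0.02·5.17e-07) = 9834 rad/s.
Step 2 — f₀ = ω₀/(2π) = 1565 Hz.
Step 3 — Parallel Q: Q = R/(ω₀L) = 200/(9834·0.02) = 1.017.
Step 4 — Bandwidth: Δω = ω₀/Q = 9671 rad/s; BW = Δω/(2π) = 1539 Hz.

(a) f₀ = 1565 Hz  (b) Q = 1.017  (c) BW = 1539 Hz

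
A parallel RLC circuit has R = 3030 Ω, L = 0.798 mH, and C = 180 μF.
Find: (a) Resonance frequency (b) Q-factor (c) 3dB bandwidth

Step 1 — Resonance: ω₀ = 1/√(LC) = 1/√(0.000798·0.00018) = 2639 rad/s.
Step 2 — f₀ = ω₀/(2π) = 419.9 Hz.
Step 3 — Parallel Q: Q = R/(ω₀L) = 3030/(2639·0.000798) = 1439.
Step 4 — Bandwidth: Δω = ω₀/Q = 1.834 rad/s; BW = Δω/(2π) = 0.2918 Hz.

(a) f₀ = 419.9 Hz  (b) Q = 1439  (c) BW = 0.2918 Hz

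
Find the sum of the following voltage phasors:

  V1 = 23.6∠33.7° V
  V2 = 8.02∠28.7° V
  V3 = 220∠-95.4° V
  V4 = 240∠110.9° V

Step 1 — Convert each phasor to rectangular form:
  V1 = 23.6·(cos(33.7°) + j·sin(33.7°)) = 19.63 + j13.09 V
  V2 = 8.02·(cos(28.7°) + j·sin(28.7°)) = 7.035 + j3.851 V
  V3 = 220·(cos(-95.4°) + j·sin(-95.4°)) = -20.7 - j219 V
  V4 = 240·(cos(110.9°) + j·sin(110.9°)) = -85.62 + j224.2 V
Step 2 — Sum components: V_total = -79.65 + j22.13 V.
Step 3 — Convert to polar: |V_total| = 82.67 V, ∠V_total = 164.5°.

V_total = 82.67∠164.5° V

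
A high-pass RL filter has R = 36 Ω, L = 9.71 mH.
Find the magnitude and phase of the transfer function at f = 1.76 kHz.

Step 1 — Angular frequency: ω = 2π·1760 = 1.106e+04 rad/s.
Step 2 — Transfer function: H(jω) = jωL/(R + jωL).
Step 3 — Numerator jωL = j·107.4; denominator R + jωL = 36 + j107.4.
Step 4 — H = 0.899 + j0.3014.
Step 5 — Magnitude: |H| = 0.9481 (-0.5 dB); phase: φ = 18.5°.

|H| = 0.9481 (-0.5 dB), φ = 18.5°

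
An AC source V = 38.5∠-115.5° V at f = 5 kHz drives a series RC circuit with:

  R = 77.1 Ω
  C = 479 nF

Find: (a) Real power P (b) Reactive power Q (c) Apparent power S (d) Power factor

Step 1 — Angular frequency: ω = 2π·f = 2π·5000 = 3.142e+04 rad/s.
Step 2 — Component impedances:
  R: Z = R = 77.1 Ω
  C: Z = 1/(jωC) = -j/(ω·C) = 0 - j66.45 Ω
Step 3 — Series combination: Z_total = R + C = 77.1 - j66.45 Ω = 101.8∠-40.8° Ω.
Step 4 — Source phasor: V = 38.5∠-115.5° V = -16.57 - j34.75 V.
Step 5 — Current: I = V / Z = 0.09954 - j0.3649 A = 0.3782∠-74.7° A.
Step 6 — Complex power: S = V·I* = 11.03 - j9.507 VA.
Step 7 — Real power: P = Re(S) = 11.03 W.
Step 8 — Reactive power: Q = Im(S) = -9.507 VAR.
Step 9 — Apparent power: |S| = 14.56 VA.
Step 10 — Power factor: PF = P/|S| = 0.7575 (leading).

(a) P = 11.03 W  (b) Q = -9.507 VAR  (c) S = 14.56 VA  (d) PF = 0.7575 (leading)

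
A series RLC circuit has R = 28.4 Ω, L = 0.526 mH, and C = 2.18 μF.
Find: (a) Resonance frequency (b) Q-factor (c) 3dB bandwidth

Step 1 — Resonance condition Im(Z)=0 gives ω₀ = 1/√(LC).
Step 2 — ω₀ = 1/√(0.000526·2.18e-06) = 2.953e+04 rad/s.
Step 3 — f₀ = ω₀/(2π) = 4700 Hz.
Step 4 — Series Q: Q = ω₀L/R = 2.953e+04·0.000526/28.4 = 0.5469.
Step 5 — 3dB bandwidth: Δω = ω₀/Q = 5.399e+04 rad/s; BW = Δω/(2π) = 8593 Hz.

(a) f₀ = 4700 Hz  (b) Q = 0.5469  (c) BW = 8593 Hz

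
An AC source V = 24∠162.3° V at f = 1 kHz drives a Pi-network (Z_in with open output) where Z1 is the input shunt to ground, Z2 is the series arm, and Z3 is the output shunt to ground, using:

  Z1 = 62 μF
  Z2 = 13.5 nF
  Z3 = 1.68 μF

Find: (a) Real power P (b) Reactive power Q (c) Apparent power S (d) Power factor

Step 1 — Angular frequency: ω = 2π·f = 2π·1000 = 6283 rad/s.
Step 2 — Component impedances:
  Z1: Z = 1/(jωC) = -j/(ω·C) = 0 - j2.567 Ω
  Z2: Z = 1/(jωC) = -j/(ω·C) = 0 - j1.179e+04 Ω
  Z3: Z = 1/(jωC) = -j/(ω·C) = 0 - j94.74 Ω
Step 3 — With open output, the series arm Z2 and the output shunt Z3 appear in series to ground: Z2 + Z3 = 0 - j1.188e+04 Ω.
Step 4 — Parallel with input shunt Z1: Z_in = Z1 || (Z2 + Z3) = 0 - j2.566 Ω = 2.566∠-90.0° Ω.
Step 5 — Source phasor: V = 24∠162.3° V = -22.86 + j7.297 V.
Step 6 — Current: I = V / Z = -2.843 - j8.909 A = 9.351∠-107.7° A.
Step 7 — Complex power: S = V·I* = 0 - j224.4 VA.
Step 8 — Real power: P = Re(S) = 0 W.
Step 9 — Reactive power: Q = Im(S) = -224.4 VAR.
Step 10 — Apparent power: |S| = 224.4 VA.
Step 11 — Power factor: PF = P/|S| = 0 (leading).

(a) P = 0 W  (b) Q = -224.4 VAR  (c) S = 224.4 VA  (d) PF = 0 (leading)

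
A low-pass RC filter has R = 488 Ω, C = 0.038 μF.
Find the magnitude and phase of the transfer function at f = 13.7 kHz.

Step 1 — Angular frequency: ω = 2π·1.37e+04 = 8.608e+04 rad/s.
Step 2 — Transfer function: H(jω) = 1/(1 + jωRC).
Step 3 — Denominator: 1 + jωRC = 1 + j·8.608e+04·488·3.8e-08 = 1 + j1.596.
Step 4 — H = 0.2818 - j0.4499.
Step 5 — Magnitude: |H| = 0.5309 (-5.5 dB); phase: φ = -57.9°.

|H| = 0.5309 (-5.5 dB), φ = -57.9°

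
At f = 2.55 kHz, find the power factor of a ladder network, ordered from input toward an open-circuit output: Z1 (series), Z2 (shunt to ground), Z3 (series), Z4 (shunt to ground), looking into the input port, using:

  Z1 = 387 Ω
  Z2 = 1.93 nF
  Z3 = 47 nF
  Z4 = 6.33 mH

Step 1 — Angular frequency: ω = 2π·f = 2π·2550 = 1.602e+04 rad/s.
Step 2 — Component impedances:
  Z1: Z = R = 387 Ω
  Z2: Z = 1/(jωC) = -j/(ω·C) = 0 - j3.234e+04 Ω
  Z3: Z = 1/(jωC) = -j/(ω·C) = 0 - j1328 Ω
  Z4: Z = jωL = j·1.602e+04·0.00633 = 0 + j101.4 Ω
Step 3 — Ladder network (open output): work backward from the far end, alternating series and parallel combinations. Z_in = 387 - j1182 Ω = 1243∠-71.9° Ω.
Step 4 — Power factor: PF = cos(φ) = Re(Z)/|Z| = 387/1243.5 = 0.3112.
Step 5 — Type: Im(Z) = -1182 ⇒ leading (phase φ = -71.9°).

PF = 0.3112 (leading, φ = -71.9°)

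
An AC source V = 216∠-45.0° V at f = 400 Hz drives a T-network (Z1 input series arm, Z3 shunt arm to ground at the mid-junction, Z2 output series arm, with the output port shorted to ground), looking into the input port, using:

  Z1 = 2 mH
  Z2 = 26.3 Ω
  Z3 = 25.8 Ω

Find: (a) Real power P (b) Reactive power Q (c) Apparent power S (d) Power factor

Step 1 — Angular frequency: ω = 2π·f = 2π·400 = 2513 rad/s.
Step 2 — Component impedances:
  Z1: Z = jωL = j·2513·0.002 = 0 + j5.027 Ω
  Z2: Z = R = 26.3 Ω
  Z3: Z = R = 25.8 Ω
Step 3 — With the output port shorted to ground, the output series arm Z2 runs from the junction to ground; the shunt arm Z3 also runs from the junction to ground. They appear in parallel: Z3 || Z2 = 13.02 Ω.
Step 4 — Series with input arm Z1: Z_in = Z1 + (Z3 || Z2) = 13.02 + j5.027 Ω = 13.96∠21.1° Ω.
Step 5 — Source phasor: V = 216∠-45.0° V = 152.7 - j152.7 V.
Step 6 — Current: I = V / Z = 6.268 - j14.15 A = 15.47∠-66.1° A.
Step 7 — Complex power: S = V·I* = 3118 + j1203 VA.
Step 8 — Real power: P = Re(S) = 3118 W.
Step 9 — Reactive power: Q = Im(S) = 1203 VAR.
Step 10 — Apparent power: |S| = 3342 VA.
Step 11 — Power factor: PF = P/|S| = 0.9329 (lagging).

(a) P = 3118 W  (b) Q = 1203 VAR  (c) S = 3342 VA  (d) PF = 0.9329 (lagging)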